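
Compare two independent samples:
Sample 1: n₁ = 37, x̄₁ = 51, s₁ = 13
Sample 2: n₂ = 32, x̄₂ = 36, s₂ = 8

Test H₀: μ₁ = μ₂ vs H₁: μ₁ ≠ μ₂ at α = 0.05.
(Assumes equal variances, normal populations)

Answer: t = 5.6623, reject H₀

Derivation:
Pooled variance: s²_p = [36×13² + 31×8²]/(67) = 120.4179
s_p = 10.9735
SE = s_p×√(1/n₁ + 1/n₂) = 10.9735×√(1/37 + 1/32) = 2.6491
t = (x̄₁ - x̄₂)/SE = (51 - 36)/2.6491 = 5.6623
df = 67, t-critical = ±1.996
Decision: reject H₀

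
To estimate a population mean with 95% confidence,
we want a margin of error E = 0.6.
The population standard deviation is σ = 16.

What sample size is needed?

z_0.025 = 1.960
n = (z×σ/E)² = (1.960×16/0.6)²
n = 2731.8044
Round up: n = 2732

Answer: n = 2732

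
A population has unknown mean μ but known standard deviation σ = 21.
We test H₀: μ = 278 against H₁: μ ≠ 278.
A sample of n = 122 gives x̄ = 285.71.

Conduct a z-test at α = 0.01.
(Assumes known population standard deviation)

Answer: z = 4.0551, reject H₀

Derivation:
Standard error: SE = σ/√n = 21/√122 = 1.9013
z-statistic: z = (x̄ - μ₀)/SE = (285.71 - 278)/1.9013 = 4.0551
Critical value: ±2.576
p-value = 0.0001
Decision: reject H₀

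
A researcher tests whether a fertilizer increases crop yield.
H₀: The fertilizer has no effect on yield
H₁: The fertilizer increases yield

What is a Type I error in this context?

A Type I error (probability α) occurs when we reject a true H₀.
A Type II error (probability β) occurs when we fail to reject a false H₀.

Answer: Concluding the fertilizer works when it doesn't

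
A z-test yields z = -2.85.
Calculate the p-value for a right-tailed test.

Answer: p-value ≈ 0.9978

Derivation:
For z = -2.85:
p = P(Z > -2.85) = 1 - Φ(-2.85) = 0.9978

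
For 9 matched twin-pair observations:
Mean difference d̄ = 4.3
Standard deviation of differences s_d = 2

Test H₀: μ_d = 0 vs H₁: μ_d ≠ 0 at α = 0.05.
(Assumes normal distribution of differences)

Answer: t = 6.4497, reject H₀

Derivation:
df = n - 1 = 8
SE = s_d/√n = 2/√9 = 0.6667
t = d̄/SE = 4.3/0.6667 = 6.4497
Critical value: t_{0.025,8} = ±2.306
p-value ≈ 0.0002
Decision: reject H₀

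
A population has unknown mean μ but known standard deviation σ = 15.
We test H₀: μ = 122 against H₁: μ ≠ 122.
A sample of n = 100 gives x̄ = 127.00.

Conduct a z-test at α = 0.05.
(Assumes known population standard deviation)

Answer: z = 3.3333, reject H₀

Derivation:
Standard error: SE = σ/√n = 15/√100 = 1.5000
z-statistic: z = (x̄ - μ₀)/SE = (127.00 - 122)/1.5000 = 3.3333
Critical value: ±1.960
p-value = 0.0009
Decision: reject H₀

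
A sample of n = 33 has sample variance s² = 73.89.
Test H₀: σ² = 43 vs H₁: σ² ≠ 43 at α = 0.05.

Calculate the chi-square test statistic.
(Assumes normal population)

Answer: χ² = 54.9879, reject H₀

Derivation:
df = n - 1 = 32
χ² = (n-1)s²/σ₀² = 32×73.89/43 = 54.9879
Critical values: χ²_{0.975,32} = 18.291, χ²_{0.025,32} = 49.480
Rejection region: χ² < 18.291 or χ² > 49.480
Decision: reject H₀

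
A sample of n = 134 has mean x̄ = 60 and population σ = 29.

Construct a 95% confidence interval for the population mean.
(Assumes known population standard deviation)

Answer: (55.0898, 64.9102)

Derivation:
Confidence level: 95%, α = 0.05
z_0.025 = 1.960
SE = σ/√n = 29/√134 = 2.5052
Margin of error = 1.960 × 2.5052 = 4.9102
CI: x̄ ± margin = 60 ± 4.9102
CI: (55.0898, 64.9102)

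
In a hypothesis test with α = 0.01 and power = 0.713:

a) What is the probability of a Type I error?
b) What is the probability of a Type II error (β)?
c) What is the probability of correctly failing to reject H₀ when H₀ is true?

a) Type I error probability = α = 0.01
b) Power = P(reject H₀ | H₁ true) = 1 - β = 0.713, so Type II error probability = β = 1 - Power = 0.287
c) P(fail to reject H₀ | H₀ true) = 1 - α = 0.99

Answer: a) 0.01, b) 0.287, c) 0.99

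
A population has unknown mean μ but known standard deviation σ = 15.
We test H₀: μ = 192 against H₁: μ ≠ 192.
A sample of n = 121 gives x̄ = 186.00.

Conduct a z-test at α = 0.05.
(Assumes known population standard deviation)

Answer: z = -4.4001, reject H₀

Derivation:
Standard error: SE = σ/√n = 15/√121 = 1.3636
z-statistic: z = (x̄ - μ₀)/SE = (186.00 - 192)/1.3636 = -4.4001
Critical value: ±1.960
p-value < 0.0001
Decision: reject H₀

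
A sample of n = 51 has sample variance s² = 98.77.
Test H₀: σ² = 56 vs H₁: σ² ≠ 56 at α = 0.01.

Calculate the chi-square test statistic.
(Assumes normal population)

df = n - 1 = 50
χ² = (n-1)s²/σ₀² = 50×98.77/56 = 88.1875
Critical values: χ²_{0.995,50} = 27.991, χ²_{0.005,50} = 79.490
Rejection region: χ² < 27.991 or χ² > 79.490
Decision: reject H₀

Answer: χ² = 88.1875, reject H₀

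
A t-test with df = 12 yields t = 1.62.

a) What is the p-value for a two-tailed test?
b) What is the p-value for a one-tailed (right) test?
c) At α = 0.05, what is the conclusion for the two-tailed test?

Using t-distribution with df = 12:
a) Two-tailed: p = 2×P(T > 1.62) = 0.1312
b) One-tailed: p = P(T > 1.62) = 0.0656
c) 0.1312 ≥ 0.05, fail to reject H₀

Answer: a) 0.1312, b) 0.0656, c) fail to reject H₀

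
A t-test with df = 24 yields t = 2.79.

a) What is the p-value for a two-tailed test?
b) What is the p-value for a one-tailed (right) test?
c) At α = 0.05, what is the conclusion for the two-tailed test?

Using t-distribution with df = 24:
a) Two-tailed: p = 2×P(T > 2.79) = 0.0102
b) One-tailed: p = P(T > 2.79) = 0.0051
c) 0.0102 < 0.05, reject H₀

Answer: a) 0.0102, b) 0.0051, c) reject H₀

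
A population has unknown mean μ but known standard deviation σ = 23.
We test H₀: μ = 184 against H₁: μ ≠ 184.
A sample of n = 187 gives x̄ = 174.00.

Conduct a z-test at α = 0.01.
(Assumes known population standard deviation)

Answer: z = -5.9457, reject H₀

Derivation:
Standard error: SE = σ/√n = 23/√187 = 1.6819
z-statistic: z = (x̄ - μ₀)/SE = (174.00 - 184)/1.6819 = -5.9457
Critical value: ±2.576
p-value < 0.0001
Decision: reject H₀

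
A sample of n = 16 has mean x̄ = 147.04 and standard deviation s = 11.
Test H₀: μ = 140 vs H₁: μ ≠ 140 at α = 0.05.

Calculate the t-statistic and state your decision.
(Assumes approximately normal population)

Answer: t = 2.5600, reject H₀

Derivation:
df = n - 1 = 15
SE = s/√n = 11/√16 = 2.7500
t = (x̄ - μ₀)/SE = (147.04 - 140)/2.7500 = 2.5600
Critical value: t_{0.025,15} = ±2.131
p-value ≈ 0.0218
Decision: reject H₀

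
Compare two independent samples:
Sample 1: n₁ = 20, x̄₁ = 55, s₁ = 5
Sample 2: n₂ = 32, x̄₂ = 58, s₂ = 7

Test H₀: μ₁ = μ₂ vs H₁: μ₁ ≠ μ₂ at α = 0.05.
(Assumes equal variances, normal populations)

Pooled variance: s²_p = [19×5² + 31×7²]/(50) = 39.8800
s_p = 6.3151
SE = s_p×√(1/n₁ + 1/n₂) = 6.3151×√(1/20 + 1/32) = 1.8001
t = (x̄₁ - x̄₂)/SE = (55 - 58)/1.8001 = -1.6666
df = 50, t-critical = ±2.009
Decision: fail to reject H₀

Answer: t = -1.6666, fail to reject H₀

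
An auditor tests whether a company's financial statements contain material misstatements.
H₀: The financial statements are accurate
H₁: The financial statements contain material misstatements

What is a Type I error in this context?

Type I error (α): Rejecting H₀ when H₀ is true
Type II error (β): Failing to reject H₀ when H₁ is true

Answer: Concluding the statements are misstated when they are actually accurate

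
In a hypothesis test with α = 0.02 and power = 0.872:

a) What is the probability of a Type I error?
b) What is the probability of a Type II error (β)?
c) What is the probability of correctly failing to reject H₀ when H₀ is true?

a) Type I error probability = α = 0.02
b) Power = P(reject H₀ | H₁ true) = 1 - β = 0.872, so Type II error probability = β = 1 - Power = 0.128
c) P(fail to reject H₀ | H₀ true) = 1 - α = 0.98

Answer: a) 0.02, b) 0.128, c) 0.98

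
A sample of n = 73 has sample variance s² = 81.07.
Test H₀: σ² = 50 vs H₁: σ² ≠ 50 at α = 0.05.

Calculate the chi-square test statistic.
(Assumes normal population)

Answer: χ² = 116.7408, reject H₀

Derivation:
df = n - 1 = 72
χ² = (n-1)s²/σ₀² = 72×81.07/50 = 116.7408
Critical values: χ²_{0.975,72} = 50.428, χ²_{0.025,72} = 97.353
Rejection region: χ² < 50.428 or χ² > 97.353
Decision: reject H₀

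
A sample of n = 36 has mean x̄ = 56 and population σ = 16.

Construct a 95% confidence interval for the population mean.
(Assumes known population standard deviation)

Answer: (50.7733, 61.2267)

Derivation:
Confidence level: 95%, α = 0.05
z_0.025 = 1.960
SE = σ/√n = 16/√36 = 2.6667
Margin of error = 1.960 × 2.6667 = 5.2267
CI: x̄ ± margin = 56 ± 5.2267
CI: (50.7733, 61.2267)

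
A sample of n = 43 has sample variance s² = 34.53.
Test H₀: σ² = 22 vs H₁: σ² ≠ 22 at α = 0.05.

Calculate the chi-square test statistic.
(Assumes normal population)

df = n - 1 = 42
χ² = (n-1)s²/σ₀² = 42×34.53/22 = 65.9209
Critical values: χ²_{0.975,42} = 25.999, χ²_{0.025,42} = 61.777
Rejection region: χ² < 25.999 or χ² > 61.777
Decision: reject H₀

Answer: χ² = 65.9209, reject H₀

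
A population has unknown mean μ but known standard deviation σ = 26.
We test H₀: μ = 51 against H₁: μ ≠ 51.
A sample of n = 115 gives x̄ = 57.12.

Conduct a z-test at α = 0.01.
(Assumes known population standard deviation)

Standard error: SE = σ/√n = 26/√115 = 2.4245
z-statistic: z = (x̄ - μ₀)/SE = (57.12 - 51)/2.4245 = 2.5242
Critical value: ±2.576
p-value = 0.0116
Decision: fail to reject H₀

Answer: z = 2.5242, fail to reject H₀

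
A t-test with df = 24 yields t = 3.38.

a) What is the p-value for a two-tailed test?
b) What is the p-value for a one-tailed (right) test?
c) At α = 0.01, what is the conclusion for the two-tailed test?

Answer: a) 0.0025, b) 0.0012, c) reject H₀

Derivation:
Using t-distribution with df = 24:
a) Two-tailed: p = 2×P(T > 3.38) = 0.0025
b) One-tailed: p = P(T > 3.38) = 0.0012
c) 0.0025 < 0.01, reject H₀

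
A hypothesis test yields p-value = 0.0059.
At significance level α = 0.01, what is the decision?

Compare p-value to α:
0.0059 < 0.01
Decision: reject H₀

Answer: reject H₀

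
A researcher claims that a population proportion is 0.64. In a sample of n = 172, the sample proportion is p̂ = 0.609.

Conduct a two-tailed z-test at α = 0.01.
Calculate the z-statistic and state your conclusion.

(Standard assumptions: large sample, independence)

H₀: p = 0.64, H₁: p ≠ 0.64
Standard error: SE = √(p₀(1-p₀)/n) = √(0.64×0.36/172) = 0.036600
z-statistic: z = (p̂ - p₀)/SE = (0.609 - 0.64)/0.036600 = -0.8470
Critical value: z_0.005 = ±2.576
p-value = 0.3970
Decision: fail to reject H₀ at α = 0.01

Answer: z = -0.8470, fail to reject H₀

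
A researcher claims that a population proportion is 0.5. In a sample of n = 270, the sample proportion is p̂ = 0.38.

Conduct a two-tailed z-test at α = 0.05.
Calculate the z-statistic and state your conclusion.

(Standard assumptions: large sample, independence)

Answer: z = -3.9436, reject H₀

Derivation:
H₀: p = 0.5, H₁: p ≠ 0.5
Standard error: SE = √(p₀(1-p₀)/n) = √(0.5×0.5/270) = 0.030429
z-statistic: z = (p̂ - p₀)/SE = (0.38 - 0.5)/0.030429 = -3.9436
Critical value: z_0.025 = ±1.960
p-value = 0.0001
Decision: reject H₀ at α = 0.05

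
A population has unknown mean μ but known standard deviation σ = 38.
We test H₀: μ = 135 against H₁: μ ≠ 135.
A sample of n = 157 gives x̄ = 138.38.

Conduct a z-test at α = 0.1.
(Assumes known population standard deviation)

Answer: z = 1.1145, fail to reject H₀

Derivation:
Standard error: SE = σ/√n = 38/√157 = 3.0327
z-statistic: z = (x̄ - μ₀)/SE = (138.38 - 135)/3.0327 = 1.1145
Critical value: ±1.645
p-value = 0.2651
Decision: fail to reject H₀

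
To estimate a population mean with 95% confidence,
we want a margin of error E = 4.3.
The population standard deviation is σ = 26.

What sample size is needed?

Answer: n = 141

Derivation:
z_0.025 = 1.960
n = (z×σ/E)² = (1.960×26/4.3)²
n = 140.4501
Round up: n = 141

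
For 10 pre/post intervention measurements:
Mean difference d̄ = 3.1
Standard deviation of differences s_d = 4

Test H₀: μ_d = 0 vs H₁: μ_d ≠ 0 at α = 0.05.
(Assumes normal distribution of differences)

df = n - 1 = 9
SE = s_d/√n = 4/√10 = 1.2649
t = d̄/SE = 3.1/1.2649 = 2.4508
Critical value: t_{0.025,9} = ±2.262
p-value ≈ 0.0367
Decision: reject H₀

Answer: t = 2.4508, reject H₀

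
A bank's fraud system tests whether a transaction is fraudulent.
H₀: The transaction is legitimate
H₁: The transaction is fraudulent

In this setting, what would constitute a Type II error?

Answer: Allowing a fraudulent transaction to go through

Derivation:
A Type I error (probability α) occurs when we reject a true H₀.
A Type II error (probability β) occurs when we fail to reject a false H₀.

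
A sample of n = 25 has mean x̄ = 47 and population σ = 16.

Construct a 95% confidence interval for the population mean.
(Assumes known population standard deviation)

Confidence level: 95%, α = 0.05
z_0.025 = 1.960
SE = σ/√n = 16/√25 = 3.2000
Margin of error = 1.960 × 3.2000 = 6.2720
CI: x̄ ± margin = 47 ± 6.2720
CI: (40.7280, 53.2720)

Answer: (40.7280, 53.2720)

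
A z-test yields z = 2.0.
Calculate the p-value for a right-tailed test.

For z = 2.0:
p = P(Z > 2.0) = 1 - Φ(2.0) = 0.0228

Answer: p-value ≈ 0.0228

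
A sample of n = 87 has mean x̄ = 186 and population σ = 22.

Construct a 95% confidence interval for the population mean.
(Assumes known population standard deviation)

Answer: (181.3771, 190.6229)

Derivation:
Confidence level: 95%, α = 0.05
z_0.025 = 1.960
SE = σ/√n = 22/√87 = 2.3586
Margin of error = 1.960 × 2.3586 = 4.6229
CI: x̄ ± margin = 186 ± 4.6229
CI: (181.3771, 190.6229)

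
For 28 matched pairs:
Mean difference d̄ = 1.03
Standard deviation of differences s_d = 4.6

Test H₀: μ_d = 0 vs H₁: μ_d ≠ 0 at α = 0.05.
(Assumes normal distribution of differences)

Answer: t = 1.1849, fail to reject H₀

Derivation:
df = n - 1 = 27
SE = s_d/√n = 4.6/√28 = 0.8693
t = d̄/SE = 1.03/0.8693 = 1.1849
Critical value: t_{0.025,27} = ±2.052
p-value ≈ 0.2464
Decision: fail to reject H₀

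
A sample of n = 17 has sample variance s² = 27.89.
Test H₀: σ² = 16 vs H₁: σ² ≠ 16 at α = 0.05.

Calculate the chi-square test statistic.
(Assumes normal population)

Answer: χ² = 27.8900, fail to reject H₀

Derivation:
df = n - 1 = 16
χ² = (n-1)s²/σ₀² = 16×27.89/16 = 27.8900
Critical values: χ²_{0.975,16} = 6.908, χ²_{0.025,16} = 28.845
Rejection region: χ² < 6.908 or χ² > 28.845
Decision: fail to reject H₀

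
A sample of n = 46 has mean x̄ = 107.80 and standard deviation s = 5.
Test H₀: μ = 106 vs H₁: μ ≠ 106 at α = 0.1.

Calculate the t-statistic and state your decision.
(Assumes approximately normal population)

df = n - 1 = 45
SE = s/√n = 5/√46 = 0.7372
t = (x̄ - μ₀)/SE = (107.80 - 106)/0.7372 = 2.4417
Critical value: t_{0.05,45} = ±1.679
p-value ≈ 0.0186
Decision: reject H₀

Answer: t = 2.4417, reject H₀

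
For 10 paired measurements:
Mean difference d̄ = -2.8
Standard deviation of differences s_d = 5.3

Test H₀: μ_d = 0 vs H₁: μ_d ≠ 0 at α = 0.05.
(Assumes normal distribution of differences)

df = n - 1 = 9
SE = s_d/√n = 5.3/√10 = 1.6760
t = d̄/SE = -2.8/1.6760 = -1.6706
Critical value: t_{0.025,9} = ±2.262
p-value ≈ 0.1291
Decision: fail to reject H₀

Answer: t = -1.6706, fail to reject H₀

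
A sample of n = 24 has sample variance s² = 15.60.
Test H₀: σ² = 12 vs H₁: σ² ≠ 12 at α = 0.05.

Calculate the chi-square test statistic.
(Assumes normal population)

Answer: χ² = 29.9000, fail to reject H₀

Derivation:
df = n - 1 = 23
χ² = (n-1)s²/σ₀² = 23×15.60/12 = 29.9000
Critical values: χ²_{0.975,23} = 11.689, χ²_{0.025,23} = 38.076
Rejection region: χ² < 11.689 or χ² > 38.076
Decision: fail to reject H₀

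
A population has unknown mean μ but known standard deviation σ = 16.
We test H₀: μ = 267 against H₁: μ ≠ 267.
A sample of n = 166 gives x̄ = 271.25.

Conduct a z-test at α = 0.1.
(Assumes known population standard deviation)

Standard error: SE = σ/√n = 16/√166 = 1.2418
z-statistic: z = (x̄ - μ₀)/SE = (271.25 - 267)/1.2418 = 3.4225
Critical value: ±1.645
p-value = 0.0006
Decision: reject H₀

Answer: z = 3.4225, reject H₀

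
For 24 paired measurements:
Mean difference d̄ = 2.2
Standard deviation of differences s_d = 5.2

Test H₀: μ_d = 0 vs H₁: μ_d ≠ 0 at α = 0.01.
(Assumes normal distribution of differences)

df = n - 1 = 23
SE = s_d/√n = 5.2/√24 = 1.0614
t = d̄/SE = 2.2/1.0614 = 2.0727
Critical value: t_{0.005,23} = ±2.807
p-value ≈ 0.0496
Decision: fail to reject H₀

Answer: t = 2.0727, fail to reject H₀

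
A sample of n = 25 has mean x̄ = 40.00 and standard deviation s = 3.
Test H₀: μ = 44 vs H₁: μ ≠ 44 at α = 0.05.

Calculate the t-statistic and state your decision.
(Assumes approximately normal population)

df = n - 1 = 24
SE = s/√n = 3/√25 = 0.6000
t = (x̄ - μ₀)/SE = (40.00 - 44)/0.6000 = -6.6667
Critical value: t_{0.025,24} = ±2.064
p-value < 0.0001
Decision: reject H₀

Answer: t = -6.6667, reject H₀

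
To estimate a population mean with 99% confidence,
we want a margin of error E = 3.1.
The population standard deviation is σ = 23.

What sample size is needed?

Answer: n = 366

Derivation:
z_0.005 = 2.576
n = (z×σ/E)² = (2.576×23/3.1)²
n = 365.2784
Round up: n = 366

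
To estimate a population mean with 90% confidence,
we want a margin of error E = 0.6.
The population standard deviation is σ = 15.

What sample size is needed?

Answer: n = 1692

Derivation:
z_0.05 = 1.645
n = (z×σ/E)² = (1.645×15/0.6)²
n = 1691.2656
Round up: n = 1692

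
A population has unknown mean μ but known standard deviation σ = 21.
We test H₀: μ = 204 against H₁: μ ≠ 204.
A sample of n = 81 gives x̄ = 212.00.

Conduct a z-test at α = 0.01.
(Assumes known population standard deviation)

Standard error: SE = σ/√n = 21/√81 = 2.3333
z-statistic: z = (x̄ - μ₀)/SE = (212.00 - 204)/2.3333 = 3.4286
Critical value: ±2.576
p-value = 0.0006
Decision: reject H₀

Answer: z = 3.4286, reject H₀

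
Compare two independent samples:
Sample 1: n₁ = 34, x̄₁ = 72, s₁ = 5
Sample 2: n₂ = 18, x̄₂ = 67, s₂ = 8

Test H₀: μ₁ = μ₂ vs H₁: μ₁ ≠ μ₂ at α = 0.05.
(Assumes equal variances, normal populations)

Answer: t = 2.7732, reject H₀

Derivation:
Pooled variance: s²_p = [33×5² + 17×8²]/(50) = 38.2600
s_p = 6.1855
SE = s_p×√(1/n₁ + 1/n₂) = 6.1855×√(1/34 + 1/18) = 1.8030
t = (x̄₁ - x̄₂)/SE = (72 - 67)/1.8030 = 2.7732
df = 50, t-critical = ±2.009
Decision: reject H₀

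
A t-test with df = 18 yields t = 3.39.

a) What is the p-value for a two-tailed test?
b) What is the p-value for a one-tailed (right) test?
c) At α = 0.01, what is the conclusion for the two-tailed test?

Answer: a) 0.0033, b) 0.0016, c) reject H₀

Derivation:
Using t-distribution with df = 18:
a) Two-tailed: p = 2×P(T > 3.39) = 0.0033
b) One-tailed: p = P(T > 3.39) = 0.0016
c) 0.0033 < 0.01, reject H₀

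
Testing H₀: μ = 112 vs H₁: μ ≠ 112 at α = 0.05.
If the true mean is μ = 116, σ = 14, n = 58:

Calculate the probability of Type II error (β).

SE = σ/√n = 14/√58 = 1.8383
Critical values: μ₀ ± z_0.025×SE = 112 ± 1.960×1.8383
Acceptance region: (108.3969, 115.6031)
Under H₁ (μ = 116): z_high = (115.6031 - 116)/1.8383 = -0.2159, z_low = (108.3969 - 116)/1.8383 = -4.1359
β = P(not reject | H₁) = Φ(-0.2159) - Φ(-4.1359) ≈ 0.4145

Answer: β ≈ 0.4145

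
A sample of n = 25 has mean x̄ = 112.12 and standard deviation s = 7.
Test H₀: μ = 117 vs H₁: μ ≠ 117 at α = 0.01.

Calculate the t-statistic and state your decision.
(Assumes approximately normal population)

Answer: t = -3.4857, reject H₀

Derivation:
df = n - 1 = 24
SE = s/√n = 7/√25 = 1.4000
t = (x̄ - μ₀)/SE = (112.12 - 117)/1.4000 = -3.4857
Critical value: t_{0.005,24} = ±2.797
p-value ≈ 0.0019
Decision: reject H₀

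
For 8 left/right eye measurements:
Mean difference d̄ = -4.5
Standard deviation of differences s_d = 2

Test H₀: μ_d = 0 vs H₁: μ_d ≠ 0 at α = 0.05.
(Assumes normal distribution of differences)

df = n - 1 = 7
SE = s_d/√n = 2/√8 = 0.7071
t = d̄/SE = -4.5/0.7071 = -6.3640
Critical value: t_{0.025,7} = ±2.365
p-value ≈ 0.0004
Decision: reject H₀

Answer: t = -6.3640, reject H₀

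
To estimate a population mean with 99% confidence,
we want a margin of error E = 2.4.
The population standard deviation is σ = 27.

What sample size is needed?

Answer: n = 840

Derivation:
z_0.005 = 2.576
n = (z×σ/E)² = (2.576×27/2.4)²
n = 839.8404
Round up: n = 840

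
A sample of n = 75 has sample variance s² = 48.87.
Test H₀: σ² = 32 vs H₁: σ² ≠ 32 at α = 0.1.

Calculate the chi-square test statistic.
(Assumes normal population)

Answer: χ² = 113.0119, reject H₀

Derivation:
df = n - 1 = 74
χ² = (n-1)s²/σ₀² = 74×48.87/32 = 113.0119
Critical values: χ²_{0.95,74} = 55.189, χ²_{0.05,74} = 95.081
Rejection region: χ² < 55.189 or χ² > 95.081
Decision: reject H₀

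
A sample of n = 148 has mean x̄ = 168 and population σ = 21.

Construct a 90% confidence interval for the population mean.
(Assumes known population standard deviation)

Answer: (165.1604, 170.8396)

Derivation:
Confidence level: 90%, α = 0.1
z_0.05 = 1.645
SE = σ/√n = 21/√148 = 1.7262
Margin of error = 1.645 × 1.7262 = 2.8396
CI: x̄ ± margin = 168 ± 2.8396
CI: (165.1604, 170.8396)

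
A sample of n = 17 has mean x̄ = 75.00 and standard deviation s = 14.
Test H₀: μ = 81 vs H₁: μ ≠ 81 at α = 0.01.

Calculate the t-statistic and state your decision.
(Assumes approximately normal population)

Answer: t = -1.7670, fail to reject H₀

Derivation:
df = n - 1 = 16
SE = s/√n = 14/√17 = 3.3955
t = (x̄ - μ₀)/SE = (75.00 - 81)/3.3955 = -1.7670
Critical value: t_{0.005,16} = ±2.921
p-value ≈ 0.0963
Decision: fail to reject H₀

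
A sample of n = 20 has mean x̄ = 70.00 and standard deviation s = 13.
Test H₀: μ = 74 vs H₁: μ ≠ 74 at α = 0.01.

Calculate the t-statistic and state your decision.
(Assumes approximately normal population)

df = n - 1 = 19
SE = s/√n = 13/√20 = 2.9069
t = (x̄ - μ₀)/SE = (70.00 - 74)/2.9069 = -1.3760
Critical value: t_{0.005,19} = ±2.861
p-value ≈ 0.1848
Decision: fail to reject H₀

Answer: t = -1.3760, fail to reject H₀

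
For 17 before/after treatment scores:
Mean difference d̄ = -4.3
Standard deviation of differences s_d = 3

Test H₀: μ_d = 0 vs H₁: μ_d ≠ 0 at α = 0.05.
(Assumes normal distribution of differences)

df = n - 1 = 16
SE = s_d/√n = 3/√17 = 0.7276
t = d̄/SE = -4.3/0.7276 = -5.9098
Critical value: t_{0.025,16} = ±2.120
p-value < 0.0001
Decision: reject H₀

Answer: t = -5.9098, reject H₀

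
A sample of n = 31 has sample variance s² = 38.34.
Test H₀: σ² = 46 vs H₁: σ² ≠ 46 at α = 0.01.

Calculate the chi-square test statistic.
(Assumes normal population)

Answer: χ² = 25.0043, fail to reject H₀

Derivation:
df = n - 1 = 30
χ² = (n-1)s²/σ₀² = 30×38.34/46 = 25.0043
Critical values: χ²_{0.995,30} = 13.787, χ²_{0.005,30} = 53.672
Rejection region: χ² < 13.787 or χ² > 53.672
Decision: fail to reject H₀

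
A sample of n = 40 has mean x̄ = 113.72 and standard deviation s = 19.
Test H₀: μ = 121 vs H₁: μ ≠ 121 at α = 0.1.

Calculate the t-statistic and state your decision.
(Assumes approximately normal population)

Answer: t = -2.4233, reject H₀

Derivation:
df = n - 1 = 39
SE = s/√n = 19/√40 = 3.0042
t = (x̄ - μ₀)/SE = (113.72 - 121)/3.0042 = -2.4233
Critical value: t_{0.05,39} = ±1.685
p-value ≈ 0.0201
Decision: reject H₀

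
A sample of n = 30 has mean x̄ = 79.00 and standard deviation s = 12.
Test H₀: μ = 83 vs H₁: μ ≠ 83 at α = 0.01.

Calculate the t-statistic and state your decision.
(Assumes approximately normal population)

Answer: t = -1.8257, fail to reject H₀

Derivation:
df = n - 1 = 29
SE = s/√n = 12/√30 = 2.1909
t = (x̄ - μ₀)/SE = (79.00 - 83)/2.1909 = -1.8257
Critical value: t_{0.005,29} = ±2.756
p-value ≈ 0.0782
Decision: fail to reject H₀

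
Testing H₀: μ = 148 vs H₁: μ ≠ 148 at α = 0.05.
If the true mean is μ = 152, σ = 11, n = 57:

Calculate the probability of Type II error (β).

Answer: β ≈ 0.2161

Derivation:
SE = σ/√n = 11/√57 = 1.4570
Critical values: μ₀ ± z_0.025×SE = 148 ± 1.960×1.4570
Acceptance region: (145.1443, 150.8557)
Under H₁ (μ = 152): z_high = (150.8557 - 152)/1.4570 = -0.7854, z_low = (145.1443 - 152)/1.4570 = -4.7054
β = P(not reject | H₁) = Φ(-0.7854) - Φ(-4.7054) ≈ 0.2161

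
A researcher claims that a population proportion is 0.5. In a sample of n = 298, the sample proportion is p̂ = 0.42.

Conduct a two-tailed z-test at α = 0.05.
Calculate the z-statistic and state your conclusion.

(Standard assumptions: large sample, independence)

H₀: p = 0.5, H₁: p ≠ 0.5
Standard error: SE = √(p₀(1-p₀)/n) = √(0.5×0.5/298) = 0.028964
z-statistic: z = (p̂ - p₀)/SE = (0.42 - 0.5)/0.028964 = -2.7620
Critical value: z_0.025 = ±1.960
p-value = 0.0057
Decision: reject H₀ at α = 0.05

Answer: z = -2.7620, reject H₀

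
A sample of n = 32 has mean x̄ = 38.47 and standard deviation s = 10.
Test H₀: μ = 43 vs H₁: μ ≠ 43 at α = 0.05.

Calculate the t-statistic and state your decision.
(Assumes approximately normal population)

df = n - 1 = 31
SE = s/√n = 10/√32 = 1.7678
t = (x̄ - μ₀)/SE = (38.47 - 43)/1.7678 = -2.5625
Critical value: t_{0.025,31} = ±2.040
p-value ≈ 0.0155
Decision: reject H₀

Answer: t = -2.5625, reject H₀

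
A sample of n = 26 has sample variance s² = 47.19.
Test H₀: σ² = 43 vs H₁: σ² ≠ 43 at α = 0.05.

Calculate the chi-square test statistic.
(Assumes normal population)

Answer: χ² = 27.4360, fail to reject H₀

Derivation:
df = n - 1 = 25
χ² = (n-1)s²/σ₀² = 25×47.19/43 = 27.4360
Critical values: χ²_{0.975,25} = 13.120, χ²_{0.025,25} = 40.646
Rejection region: χ² < 13.120 or χ² > 40.646
Decision: fail to reject H₀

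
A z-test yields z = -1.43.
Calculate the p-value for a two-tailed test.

Answer: p-value ≈ 0.1527

Derivation:
For z = -1.43:
p = 2×P(Z > |-1.43|) = 2×(1 - Φ(1.43)) = 0.1527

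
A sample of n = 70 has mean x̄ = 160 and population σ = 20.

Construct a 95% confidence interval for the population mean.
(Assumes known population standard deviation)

Answer: (155.3146, 164.6854)

Derivation:
Confidence level: 95%, α = 0.05
z_0.025 = 1.960
SE = σ/√n = 20/√70 = 2.3905
Margin of error = 1.960 × 2.3905 = 4.6854
CI: x̄ ± margin = 160 ± 4.6854
CI: (155.3146, 164.6854)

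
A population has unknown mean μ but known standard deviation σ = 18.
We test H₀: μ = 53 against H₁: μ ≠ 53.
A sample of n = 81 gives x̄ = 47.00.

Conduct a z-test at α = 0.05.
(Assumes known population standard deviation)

Answer: z = -3.0000, reject H₀

Derivation:
Standard error: SE = σ/√n = 18/√81 = 2.0000
z-statistic: z = (x̄ - μ₀)/SE = (47.00 - 53)/2.0000 = -3.0000
Critical value: ±1.960
p-value = 0.0027
Decision: reject H₀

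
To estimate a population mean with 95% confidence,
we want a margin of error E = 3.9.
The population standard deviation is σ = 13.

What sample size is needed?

z_0.025 = 1.960
n = (z×σ/E)² = (1.960×13/3.9)²
n = 42.6844
Round up: n = 43

Answer: n = 43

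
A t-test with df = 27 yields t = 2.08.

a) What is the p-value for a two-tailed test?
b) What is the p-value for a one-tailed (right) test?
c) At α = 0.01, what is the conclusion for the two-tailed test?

Answer: a) 0.0471, b) 0.0236, c) fail to reject H₀

Derivation:
Using t-distribution with df = 27:
a) Two-tailed: p = 2×P(T > 2.08) = 0.0471
b) One-tailed: p = P(T > 2.08) = 0.0236
c) 0.0471 ≥ 0.01, fail to reject H₀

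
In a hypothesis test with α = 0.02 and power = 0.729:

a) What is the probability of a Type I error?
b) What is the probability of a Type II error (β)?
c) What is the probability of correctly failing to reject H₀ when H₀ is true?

a) Type I error probability = α = 0.02
b) Power = P(reject H₀ | H₁ true) = 1 - β = 0.729, so Type II error probability = β = 1 - Power = 0.271
c) P(fail to reject H₀ | H₀ true) = 1 - α = 0.98

Answer: a) 0.02, b) 0.271, c) 0.98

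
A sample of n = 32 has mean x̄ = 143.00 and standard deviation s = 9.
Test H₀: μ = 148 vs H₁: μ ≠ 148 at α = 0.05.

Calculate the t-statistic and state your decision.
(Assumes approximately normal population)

df = n - 1 = 31
SE = s/√n = 9/√32 = 1.5910
t = (x̄ - μ₀)/SE = (143.00 - 148)/1.5910 = -3.1427
Critical value: t_{0.025,31} = ±2.040
p-value ≈ 0.0037
Decision: reject H₀

Answer: t = -3.1427, reject H₀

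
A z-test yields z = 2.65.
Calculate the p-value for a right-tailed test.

For z = 2.65:
p = P(Z > 2.65) = 1 - Φ(2.65) = 0.0040

Answer: p-value ≈ 0.0040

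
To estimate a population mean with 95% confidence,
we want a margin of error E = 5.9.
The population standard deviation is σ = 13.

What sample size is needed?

Answer: n = 19

Derivation:
z_0.025 = 1.960
n = (z×σ/E)² = (1.960×13/5.9)²
n = 18.6507
Round up: n = 19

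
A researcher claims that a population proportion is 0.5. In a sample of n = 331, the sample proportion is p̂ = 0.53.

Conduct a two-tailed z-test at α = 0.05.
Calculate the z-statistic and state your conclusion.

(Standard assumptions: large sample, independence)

H₀: p = 0.5, H₁: p ≠ 0.5
Standard error: SE = √(p₀(1-p₀)/n) = √(0.5×0.5/331) = 0.027482
z-statistic: z = (p̂ - p₀)/SE = (0.53 - 0.5)/0.027482 = 1.0916
Critical value: z_0.025 = ±1.960
p-value = 0.2750
Decision: fail to reject H₀ at α = 0.05

Answer: z = 1.0916, fail to reject H₀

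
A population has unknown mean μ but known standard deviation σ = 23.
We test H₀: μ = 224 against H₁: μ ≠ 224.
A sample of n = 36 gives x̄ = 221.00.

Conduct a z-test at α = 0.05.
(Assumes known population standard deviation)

Standard error: SE = σ/√n = 23/√36 = 3.8333
z-statistic: z = (x̄ - μ₀)/SE = (221.00 - 224)/3.8333 = -0.7826
Critical value: ±1.960
p-value = 0.4339
Decision: fail to reject H₀

Answer: z = -0.7826, fail to reject H₀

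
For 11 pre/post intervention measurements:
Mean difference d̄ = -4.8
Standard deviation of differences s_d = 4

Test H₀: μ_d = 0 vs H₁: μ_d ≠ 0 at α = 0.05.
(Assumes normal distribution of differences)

df = n - 1 = 10
SE = s_d/√n = 4/√11 = 1.2060
t = d̄/SE = -4.8/1.2060 = -3.9801
Critical value: t_{0.025,10} = ±2.228
p-value ≈ 0.0026
Decision: reject H₀

Answer: t = -3.9801, reject H₀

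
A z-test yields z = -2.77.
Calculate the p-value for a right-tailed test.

For z = -2.77:
p = P(Z > -2.77) = 1 - Φ(-2.77) = 0.9972

Answer: p-value ≈ 0.9972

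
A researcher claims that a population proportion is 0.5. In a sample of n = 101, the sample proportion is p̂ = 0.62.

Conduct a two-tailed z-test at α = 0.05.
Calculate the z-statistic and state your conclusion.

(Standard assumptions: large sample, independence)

Answer: z = 2.4120, reject H₀

Derivation:
H₀: p = 0.5, H₁: p ≠ 0.5
Standard error: SE = √(p₀(1-p₀)/n) = √(0.5×0.5/101) = 0.049752
z-statistic: z = (p̂ - p₀)/SE = (0.62 - 0.5)/0.049752 = 2.4120
Critical value: z_0.025 = ±1.960
p-value = 0.0159
Decision: reject H₀ at α = 0.05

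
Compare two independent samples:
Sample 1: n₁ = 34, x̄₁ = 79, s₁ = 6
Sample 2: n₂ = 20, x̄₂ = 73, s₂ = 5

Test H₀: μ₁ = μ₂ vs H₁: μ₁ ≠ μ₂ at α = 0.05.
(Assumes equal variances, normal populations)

Answer: t = 3.7651, reject H₀

Derivation:
Pooled variance: s²_p = [33×6² + 19×5²]/(52) = 31.9808
s_p = 5.6552
SE = s_p×√(1/n₁ + 1/n₂) = 5.6552×√(1/34 + 1/20) = 1.5936
t = (x̄₁ - x̄₂)/SE = (79 - 73)/1.5936 = 3.7651
df = 52, t-critical = ±2.007
Decision: reject H₀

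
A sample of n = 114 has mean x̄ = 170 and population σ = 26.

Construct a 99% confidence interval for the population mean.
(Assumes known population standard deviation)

Confidence level: 99%, α = 0.01
z_0.005 = 2.576
SE = σ/√n = 26/√114 = 2.4351
Margin of error = 2.576 × 2.4351 = 6.2728
CI: x̄ ± margin = 170 ± 6.2728
CI: (163.7272, 176.2728)

Answer: (163.7272, 176.2728)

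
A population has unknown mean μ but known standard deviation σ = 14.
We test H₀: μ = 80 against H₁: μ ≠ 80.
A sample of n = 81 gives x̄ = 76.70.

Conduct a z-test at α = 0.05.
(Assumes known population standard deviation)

Standard error: SE = σ/√n = 14/√81 = 1.5556
z-statistic: z = (x̄ - μ₀)/SE = (76.70 - 80)/1.5556 = -2.1214
Critical value: ±1.960
p-value = 0.0339
Decision: reject H₀

Answer: z = -2.1214, reject H₀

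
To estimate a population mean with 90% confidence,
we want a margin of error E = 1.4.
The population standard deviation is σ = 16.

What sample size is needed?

z_0.05 = 1.645
n = (z×σ/E)² = (1.645×16/1.4)²
n = 353.4400
Round up: n = 354

Answer: n = 354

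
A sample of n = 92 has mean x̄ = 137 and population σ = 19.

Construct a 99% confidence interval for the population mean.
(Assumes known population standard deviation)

Confidence level: 99%, α = 0.01
z_0.005 = 2.576
SE = σ/√n = 19/√92 = 1.9809
Margin of error = 2.576 × 1.9809 = 5.1028
CI: x̄ ± margin = 137 ± 5.1028
CI: (131.8972, 142.1028)

Answer: (131.8972, 142.1028)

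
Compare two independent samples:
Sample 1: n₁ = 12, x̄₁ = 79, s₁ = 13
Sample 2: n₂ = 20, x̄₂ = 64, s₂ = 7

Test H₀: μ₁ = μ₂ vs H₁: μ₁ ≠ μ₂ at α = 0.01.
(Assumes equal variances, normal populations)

Pooled variance: s²_p = [11×13² + 19×7²]/(30) = 93.0000
s_p = 9.6437
SE = s_p×√(1/n₁ + 1/n₂) = 9.6437×√(1/12 + 1/20) = 3.5214
t = (x̄₁ - x̄₂)/SE = (79 - 64)/3.5214 = 4.2597
df = 30, t-critical = ±2.750
Decision: reject H₀

Answer: t = 4.2597, reject H₀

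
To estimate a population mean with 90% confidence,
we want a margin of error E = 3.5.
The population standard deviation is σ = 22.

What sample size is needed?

z_0.05 = 1.645
n = (z×σ/E)² = (1.645×22/3.5)²
n = 106.9156
Round up: n = 107

Answer: n = 107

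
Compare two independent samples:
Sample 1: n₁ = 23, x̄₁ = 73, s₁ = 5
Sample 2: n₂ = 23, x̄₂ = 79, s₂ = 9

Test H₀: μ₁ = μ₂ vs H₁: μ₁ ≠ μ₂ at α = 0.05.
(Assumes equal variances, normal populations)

Answer: t = -2.7949, reject H₀

Derivation:
Pooled variance: s²_p = [22×5² + 22×9²]/(44) = 53.0000
s_p = 7.2801
SE = s_p×√(1/n₁ + 1/n₂) = 7.2801×√(1/23 + 1/23) = 2.1468
t = (x̄₁ - x̄₂)/SE = (73 - 79)/2.1468 = -2.7949
df = 44, t-critical = ±2.015
Decision: reject H₀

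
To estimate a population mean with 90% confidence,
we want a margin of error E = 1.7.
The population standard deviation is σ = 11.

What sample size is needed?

Answer: n = 114

Derivation:
z_0.05 = 1.645
n = (z×σ/E)² = (1.645×11/1.7)²
n = 113.2972
Round up: n = 114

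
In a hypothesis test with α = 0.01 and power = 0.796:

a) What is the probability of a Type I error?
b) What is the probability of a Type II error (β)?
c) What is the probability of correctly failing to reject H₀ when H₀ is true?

a) Type I error probability = α = 0.01
b) Power = P(reject H₀ | H₁ true) = 1 - β = 0.796, so Type II error probability = β = 1 - Power = 0.204
c) P(fail to reject H₀ | H₀ true) = 1 - α = 0.99

Answer: a) 0.01, b) 0.204, c) 0.99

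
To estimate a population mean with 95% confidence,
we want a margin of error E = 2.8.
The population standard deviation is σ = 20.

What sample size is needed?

Answer: n = 196

Derivation:
z_0.025 = 1.960
n = (z×σ/E)² = (1.960×20/2.8)²
n = 196.0000
Already a whole number: n = 196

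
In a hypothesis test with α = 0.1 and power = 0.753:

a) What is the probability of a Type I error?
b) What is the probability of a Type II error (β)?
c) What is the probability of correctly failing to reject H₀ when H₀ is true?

Answer: a) 0.1, b) 0.247, c) 0.9

Derivation:
a) Type I error probability = α = 0.1
b) Power = P(reject H₀ | H₁ true) = 1 - β = 0.753, so Type II error probability = β = 1 - Power = 0.247
c) P(fail to reject H₀ | H₀ true) = 1 - α = 0.9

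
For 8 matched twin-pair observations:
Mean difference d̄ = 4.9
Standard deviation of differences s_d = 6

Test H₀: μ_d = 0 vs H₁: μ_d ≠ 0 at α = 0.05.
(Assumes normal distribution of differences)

Answer: t = 2.3099, fail to reject H₀

Derivation:
df = n - 1 = 7
SE = s_d/√n = 6/√8 = 2.1213
t = d̄/SE = 4.9/2.1213 = 2.3099
Critical value: t_{0.025,7} = ±2.365
p-value ≈ 0.0542
Decision: fail to reject H₀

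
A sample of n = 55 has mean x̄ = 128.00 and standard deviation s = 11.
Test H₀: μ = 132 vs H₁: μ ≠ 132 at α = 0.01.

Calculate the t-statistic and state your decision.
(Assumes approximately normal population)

Answer: t = -2.6969, reject H₀

Derivation:
df = n - 1 = 54
SE = s/√n = 11/√55 = 1.4832
t = (x̄ - μ₀)/SE = (128.00 - 132)/1.4832 = -2.6969
Critical value: t_{0.005,54} = ±2.670
p-value ≈ 0.0093
Decision: reject H₀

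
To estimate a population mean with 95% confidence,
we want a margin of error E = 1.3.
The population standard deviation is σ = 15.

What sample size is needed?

z_0.025 = 1.960
n = (z×σ/E)² = (1.960×15/1.3)²
n = 511.4556
Round up: n = 512

Answer: n = 512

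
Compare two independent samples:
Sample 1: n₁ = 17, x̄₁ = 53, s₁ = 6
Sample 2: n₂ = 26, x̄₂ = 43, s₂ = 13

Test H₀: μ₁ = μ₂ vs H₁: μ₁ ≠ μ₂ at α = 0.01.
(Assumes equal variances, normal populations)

Answer: t = 2.9628, reject H₀

Derivation:
Pooled variance: s²_p = [16×6² + 25×13²]/(41) = 117.0976
s_p = 10.8212
SE = s_p×√(1/n₁ + 1/n₂) = 10.8212×√(1/17 + 1/26) = 3.3752
t = (x̄₁ - x̄₂)/SE = (53 - 43)/3.3752 = 2.9628
df = 41, t-critical = ±2.701
Decision: reject H₀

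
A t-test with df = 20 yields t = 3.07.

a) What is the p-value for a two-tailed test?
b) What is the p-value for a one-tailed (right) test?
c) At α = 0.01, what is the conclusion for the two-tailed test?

Using t-distribution with df = 20:
a) Two-tailed: p = 2×P(T > 3.07) = 0.0060
b) One-tailed: p = P(T > 3.07) = 0.0030
c) 0.0060 < 0.01, reject H₀

Answer: a) 0.0060, b) 0.0030, c) reject H₀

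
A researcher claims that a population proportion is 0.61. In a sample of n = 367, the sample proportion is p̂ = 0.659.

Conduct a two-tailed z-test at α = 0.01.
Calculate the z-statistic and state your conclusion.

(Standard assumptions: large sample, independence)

Answer: z = 1.9246, fail to reject H₀

Derivation:
H₀: p = 0.61, H₁: p ≠ 0.61
Standard error: SE = √(p₀(1-p₀)/n) = √(0.61×0.39/367) = 0.025460
z-statistic: z = (p̂ - p₀)/SE = (0.659 - 0.61)/0.025460 = 1.9246
Critical value: z_0.005 = ±2.576
p-value = 0.0543
Decision: fail to reject H₀ at α = 0.01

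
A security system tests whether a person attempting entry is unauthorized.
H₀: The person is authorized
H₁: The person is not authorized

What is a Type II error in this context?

Answer: Granting entry to an unauthorized person

Derivation:
A Type I error (probability α) occurs when we reject a true H₀.
A Type II error (probability β) occurs when we fail to reject a false H₀.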